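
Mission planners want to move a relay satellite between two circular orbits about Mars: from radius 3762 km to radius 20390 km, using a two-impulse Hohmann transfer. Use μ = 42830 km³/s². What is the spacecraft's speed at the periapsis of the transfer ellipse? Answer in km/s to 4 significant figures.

Semi-major axis of the transfer orbit: a_t = (3762 + 20390)/2 = 12076 km.
The periapsis of the transfer ellipse is at r = 3762 km.
Vis-viva: v = √[μ(2/r − 1/a_t)] = √[42830 × (2/3762 − 1/12076)] = 4.384 km/s.

v = 4.384 km/s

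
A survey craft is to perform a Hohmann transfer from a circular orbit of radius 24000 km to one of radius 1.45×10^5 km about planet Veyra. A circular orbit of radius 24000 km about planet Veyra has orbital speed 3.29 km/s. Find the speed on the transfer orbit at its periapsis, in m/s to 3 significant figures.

From the circular-orbit relation v² = μ/r at r = 24000 km: μ = v²r = (3.29)² × 24000 = 2.59778×10^5 km³/s².
The Hohmann ellipse has a_t = (r₁ + r₂)/2 = 84500 km.
At periapsis, r = 24000 km.
Applying v² = μ(2/r − 1/a_t): v = 4.310 km/s.

v = 4310 m/s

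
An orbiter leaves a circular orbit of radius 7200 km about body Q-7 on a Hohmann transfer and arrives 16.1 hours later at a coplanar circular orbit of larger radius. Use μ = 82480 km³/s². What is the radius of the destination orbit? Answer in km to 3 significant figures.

r₂ = 53600 km

Transfer time t = 16.1 hours = 57960 s, and t = π√(a_t³/μ).
So a_t = (μ t²/π²)^(1/3) = (82480 × (57960)² / π²)^(1/3) = 30393 km.
Since a_t = (r₁ + r₂)/2, r₂ = 2a_t − r₁ = 2×30393 − 7200 = 53586 km.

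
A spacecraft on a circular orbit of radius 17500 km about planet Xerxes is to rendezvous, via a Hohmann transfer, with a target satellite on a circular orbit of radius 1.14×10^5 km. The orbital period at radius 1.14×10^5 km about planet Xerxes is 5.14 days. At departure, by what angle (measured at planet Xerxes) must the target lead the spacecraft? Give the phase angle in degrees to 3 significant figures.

From Kepler's third law T² = 4π²r³/μ at r = 1.14×10^5 km, T = 5.14 days = 5.14 × 86400 s = 4.44096×10^5 s: μ = 4π²r³/T² = 2.96565×10^5 km³/s².
Semi-major axis of the transfer orbit: a_t = (17500 + 1.140×10^5)/2 = 65750 km.
The half-period of the transfer ellipse is t = π√(a_t³/μ) = 97260 s.
The target's mean motion on its circular orbit is ω₂ = √(μ/r₂³) = 1.415×10^-5 rad/s.
Angle swept by the target during transfer: ω₂·t = 1.376 rad = 78.84°.
Arrival is 180° from departure on the ellipse, so φ = 180° − 78.84° = 101°.

φ = 101°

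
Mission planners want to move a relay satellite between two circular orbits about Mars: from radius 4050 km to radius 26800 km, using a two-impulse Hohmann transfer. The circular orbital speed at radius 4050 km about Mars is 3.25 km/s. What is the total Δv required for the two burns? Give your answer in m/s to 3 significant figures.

From the circular-orbit relation v² = μ/r at r = 4050 km: μ = v²r = (3.25)² × 4050 = 42778.1 km³/s².
The Hohmann ellipse has a_t = (r₁ + r₂)/2 = 15425 km.
At r₁ the circular-orbit speed is v₁ = √(μ/r₁) = 3.250 km/s.
On the transfer ellipse at r₁, v² = μ(2/r − 1/a) gives v_p = √[μ(2/r₁ − 1/a_t)] = 4.284 km/s.
First burn Δv₁ = |v_p − v₁| = 1.034 km/s.
At r₂, v₂ = √(μ/r₂) = 1.2634 km/s.
Transfer-orbit speed at r₂: v_a = √[μ(2/r₂ − 1/a_t)] = 0.64738 km/s.
Second burn Δv₂ = |v₂ − v_a| = 0.6160 km/s.
Δv = Δv₁ + Δv₂ = 1.034 + 0.6160 = 1.650 km/s.

Δv = 1650 m/s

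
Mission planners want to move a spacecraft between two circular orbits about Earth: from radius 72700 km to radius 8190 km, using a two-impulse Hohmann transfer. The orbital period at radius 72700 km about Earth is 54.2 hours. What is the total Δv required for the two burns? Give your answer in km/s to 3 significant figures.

Δv = 3.66 km/s

From Kepler's third law T² = 4π²r³/μ at r = 72700 km, T = 54.2 hours = 54.2 × 3600 s = 1.9512×10^5 s: μ = 4π²r³/T² = 3.98437×10^5 km³/s².
The Hohmann ellipse has a_t = (r₁ + r₂)/2 = 40445 km.
At r₁ the circular-orbit speed is v₁ = √(μ/r₁) = 2.341 km/s.
Transfer-orbit speed at r₁ (vis-viva): v_a = √[μ(2/r₁ − 1/a_t)] = 1.053 km/s.
First burn Δv₁ = |v_a − v₁| = 1.288 km/s.
Circular speed at r₂: v₂ = √(μ/r₂) = 6.975 km/s.
Transfer-orbit speed at r₂: v_p = √[μ(2/r₂ − 1/a_t)] = 9.351 km/s.
Second burn Δv₂ = |v₂ − v_p| = 2.376 km/s.
Total Δv = Δv₁ + Δv₂ = 3.664 km/s.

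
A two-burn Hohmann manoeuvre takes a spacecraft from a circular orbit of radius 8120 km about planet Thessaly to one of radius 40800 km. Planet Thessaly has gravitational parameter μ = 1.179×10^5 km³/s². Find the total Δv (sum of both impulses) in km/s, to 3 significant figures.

Δv = 1.83 km/s

The Hohmann ellipse has a_t = (r₁ + r₂)/2 = 24460 km.
At r₁ the circular-orbit speed is v₁ = √(μ/r₁) = 3.8105 km/s.
Transfer-orbit speed at r₁ (vis-viva): v_p = √[μ(2/r₁ − 1/a_t)] = 4.9213 km/s.
First burn Δv₁ = |v_p − v₁| = 1.1108 km/s.
At r₂, v₂ = √(μ/r₂) = 1.699913 km/s.
Transfer-orbit speed at r₂: v_a = √[μ(2/r₂ − 1/a_t)] = 0.9794372 km/s.
Second burn Δv₂ = |v₂ − v_a| = 0.72048 km/s.
Δv = Δv₁ + Δv₂ = 1.1108 + 0.72048 = 1.831 km/s.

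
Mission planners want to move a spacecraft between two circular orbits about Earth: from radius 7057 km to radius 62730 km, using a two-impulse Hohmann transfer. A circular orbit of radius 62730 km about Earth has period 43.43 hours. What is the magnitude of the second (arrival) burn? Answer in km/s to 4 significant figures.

From Kepler's third law T² = 4π²r³/μ at r = 62730 km, T = 43.43 hours = 43.43 × 3600 s = 1.56348×10^5 s: μ = 4π²r³/T² = 3.98658×10^5 km³/s².
The Hohmann ellipse has a_t = (r₁ + r₂)/2 = 34893.5 km.
Circular speed at r = 62730 km: v_c = √(μ/r) = 2.521 km/s.
Transfer-orbit speed at the same r (vis-viva, a = a_t): v_t = √[μ(2/r − 1/a_t)] = 1.134 km/s.
Δv₂ = |v_t − v_c| = |1.134 − 2.521| = 1.387 km/s.

Δv₂ = 1.387 km/s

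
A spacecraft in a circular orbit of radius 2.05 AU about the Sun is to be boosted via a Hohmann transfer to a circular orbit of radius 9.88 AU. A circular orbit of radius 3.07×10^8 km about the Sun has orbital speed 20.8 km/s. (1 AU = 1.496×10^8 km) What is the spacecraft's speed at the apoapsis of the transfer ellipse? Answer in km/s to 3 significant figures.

v = 5.56 km/s

From the circular-orbit relation v² = μ/r at r = 3.07×10^8 km: μ = v²r = (20.8)² × 3.07×10^8 = 1.32820×10^11 km³/s².
In km: r₁ = 2.05 × 1.496×10^8 = 3.0668×10^8 km; r₂ = 9.88 × 1.496×10^8 = 1.478048×10^9 km.
Transfer-ellipse semi-major axis a_t = (r₁ + r₂)/2 = (3.0668×10^8 + 1.478048×10^9)/2 = 8.92364×10^8 km.
The apoapsis of the transfer ellipse is at r = 1.478048×10^9 km.
Applying v² = μ(2/r − 1/a_t): v = 5.557 km/s.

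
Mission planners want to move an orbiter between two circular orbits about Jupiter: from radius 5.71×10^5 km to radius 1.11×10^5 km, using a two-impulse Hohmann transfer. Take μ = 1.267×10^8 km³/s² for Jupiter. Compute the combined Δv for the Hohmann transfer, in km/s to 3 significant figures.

Semi-major axis of the transfer orbit: a_t = (5.710×10^5 + 1.110×10^5)/2 = 3.410×10^5 km.
Circular speed at r₁: v₁ = √(μ/r₁) = √(1.267×10^8/5.710×10^5) = 14.896 km/s.
On the transfer ellipse at r₁, v² = μ(2/r − 1/a) gives v_a = √[μ(2/r₁ − 1/a_t)] = 8.4987 km/s.
First burn Δv₁ = |v_a − v₁| = 6.397 km/s.
At r₂, v₂ = √(μ/r₂) = 33.785 km/s.
Transfer-orbit speed at r₂: v_p = √[μ(2/r₂ − 1/a_t)] = 43.719 km/s.
Second burn Δv₂ = |v₂ − v_p| = 9.934 km/s.
Δv = Δv₁ + Δv₂ = 6.397 + 9.934 = 16.33 km/s.

Δv = 16.3 km/s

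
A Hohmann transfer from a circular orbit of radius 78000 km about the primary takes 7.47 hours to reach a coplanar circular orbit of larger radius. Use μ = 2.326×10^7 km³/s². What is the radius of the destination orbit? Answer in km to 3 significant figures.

Transfer time t = 7.47 hours = 26892 s, and t = π√(a_t³/μ).
So a_t = (μ t²/π²)^(1/3) = (2.326×10^7 × (26892)² / π²)^(1/3) = 1.1945×10^5 km.
Since a_t = (r₁ + r₂)/2, r₂ = 2a_t − r₁ = 2×1.1945×10^5 − 78000 = 1.609×10^5 km.

r₂ = 1.61×10^5 km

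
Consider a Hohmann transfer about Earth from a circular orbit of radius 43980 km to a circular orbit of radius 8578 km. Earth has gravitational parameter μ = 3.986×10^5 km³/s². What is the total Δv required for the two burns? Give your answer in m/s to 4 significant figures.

Δv = 3292 m/s

Transfer-ellipse semi-major axis a_t = (r₁ + r₂)/2 = (43980 + 8578)/2 = 26279 km.
Circular speed at r₁: v₁ = √(μ/r₁) = √(3.986×10^5/43980) = 3.0105 km/s.
On the transfer ellipse at r₁, vis-viva gives v_a = √[μ(2/r₁ − 1/a_t)] = 1.7200 km/s.
First burn Δv₁ = |v_a − v₁| = 1.2905 km/s.
At r₂, v₂ = √(μ/r₂) = 6.8167 km/s.
Transfer-orbit speed at r₂: v_p = √[μ(2/r₂ − 1/a_t)] = 8.8186 km/s.
Second burn Δv₂ = |v₂ − v_p| = 2.0019 km/s.
Total Δv = Δv₁ + Δv₂ = 3.292 km/s.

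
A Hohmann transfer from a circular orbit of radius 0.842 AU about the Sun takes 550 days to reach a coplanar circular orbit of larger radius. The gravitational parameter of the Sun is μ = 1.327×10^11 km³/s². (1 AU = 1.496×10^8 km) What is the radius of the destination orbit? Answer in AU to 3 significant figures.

r₂ = 3.33 AU

In km: r₁ = 0.842 × 1.496×10^8 = 1.259632×10^8 km.
Transfer time t = 550 days = 4.752×10^7 s, and t = π√(a_t³/μ).
So a_t = (μ t²/π²)^(1/3) = (1.327×10^11 × (4.752×10^7)² / π²)^(1/3) = 3.1197×10^8 km.
Since a_t = (r₁ + r₂)/2, r₂ = 2a_t − r₁ = 2×3.1197×10^8 − 1.259632×10^8 = 4.979768×10^8 km.
In AU: r₂ = 4.979768×10^8 / 1.496×10^8 = 3.33 AU.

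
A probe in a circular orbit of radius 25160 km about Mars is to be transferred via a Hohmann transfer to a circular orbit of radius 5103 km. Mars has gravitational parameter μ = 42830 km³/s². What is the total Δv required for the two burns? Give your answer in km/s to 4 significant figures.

The Hohmann ellipse has a_t = (r₁ + r₂)/2 = 15131.5 km.
Circular speed at r₁: v₁ = √(μ/r₁) = √(42830/25160) = 1.3047 km/s.
Transfer-orbit speed at r₁ (vis-viva): v_a = √[μ(2/r₁ − 1/a_t)] = 0.75769 km/s.
First burn Δv₁ = |v_a − v₁| = 0.5470 km/s.
At r₂, v₂ = √(μ/r₂) = 2.8971 km/s.
Transfer-orbit speed at r₂: v_p = √[μ(2/r₂ − 1/a_t)] = 3.7357 km/s.
Second burn Δv₂ = |v₂ − v_p| = 0.8386 km/s.
Δv = Δv₁ + Δv₂ = 0.5470 + 0.8386 = 1.386 km/s.

Δv = 1.386 km/s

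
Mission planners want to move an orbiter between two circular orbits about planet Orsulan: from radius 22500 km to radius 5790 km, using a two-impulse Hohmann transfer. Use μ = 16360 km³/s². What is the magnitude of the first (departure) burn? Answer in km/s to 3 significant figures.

Transfer-ellipse semi-major axis a_t = (r₁ + r₂)/2 = (22500 + 5790)/2 = 14145 km.
Circular speed at r = 22500 km: v_c = √(μ/r) = 0.85271 km/s.
Vis-viva on the transfer ellipse at r = 22500 km gives v_t = √[μ(2/r − 1/a_t)] = 0.54555 km/s.
Δv₁ = |v_t − v_c| = |0.54555 − 0.85271| = 0.3072 km/s.

Δv₁ = 0.307 km/s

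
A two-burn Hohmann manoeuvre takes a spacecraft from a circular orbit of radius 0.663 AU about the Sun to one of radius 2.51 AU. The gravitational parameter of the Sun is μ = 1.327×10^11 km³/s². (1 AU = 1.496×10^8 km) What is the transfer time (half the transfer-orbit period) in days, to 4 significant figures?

In km: r₁ = 0.663 × 1.496×10^8 = 9.91848×10^7 km; r₂ = 2.51 × 1.496×10^8 = 3.75496×10^8 km.
The Hohmann ellipse has a_t = (r₁ + r₂)/2 = 2.373404×10^8 km.
By Kepler's third law the transfer-orbit period is T = 2π√(a_t³/μ), so t = T/2 = 3.1533×10^7 s.
Converting: 3.1533×10^7 s ÷ 86400 s/day = 365.0 days.

t = 365.0 days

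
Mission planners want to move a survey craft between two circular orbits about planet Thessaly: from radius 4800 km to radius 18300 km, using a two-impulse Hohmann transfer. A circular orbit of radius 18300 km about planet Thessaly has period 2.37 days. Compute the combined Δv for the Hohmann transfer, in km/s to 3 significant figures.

Δv = 0.483 km/s

From Kepler's third law T² = 4π²r³/μ at r = 18300 km, T = 2.37 days = 2.37 × 86400 s = 2.04768×10^5 s: μ = 4π²r³/T² = 5770.17 km³/s².
Semi-major axis of the transfer orbit: a_t = (4800 + 18300)/2 = 11550 km.
At r₁ the circular-orbit speed is v₁ = √(μ/r₁) = 1.0964 km/s.
Transfer-orbit speed at r₁ (vis-viva): v_p = √[μ(2/r₁ − 1/a_t)] = 1.3801 km/s.
First burn Δv₁ = |v_p − v₁| = 0.2837 km/s.
Circular speed at r₂: v₂ = √(μ/r₂) = 0.5615 km/s.
Transfer-orbit speed at r₂: v_a = √[μ(2/r₂ − 1/a_t)] = 0.3620 km/s.
Second burn Δv₂ = |v₂ − v_a| = 0.1995 km/s.
Total Δv = Δv₁ + Δv₂ = 0.4832 km/s.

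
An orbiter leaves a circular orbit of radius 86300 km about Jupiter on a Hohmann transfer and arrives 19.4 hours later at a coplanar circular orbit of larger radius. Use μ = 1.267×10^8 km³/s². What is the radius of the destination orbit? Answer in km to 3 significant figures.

Transfer time t = 19.4 hours = 69840 s, and t = π√(a_t³/μ).
So a_t = (μ t²/π²)^(1/3) = (1.267×10^8 × (69840)² / π²)^(1/3) = 3.9710×10^5 km.
Since a_t = (r₁ + r₂)/2, r₂ = 2a_t − r₁ = 2×3.9710×10^5 − 86300 = 7.079×10^5 km.

r₂ = 7.08×10^5 km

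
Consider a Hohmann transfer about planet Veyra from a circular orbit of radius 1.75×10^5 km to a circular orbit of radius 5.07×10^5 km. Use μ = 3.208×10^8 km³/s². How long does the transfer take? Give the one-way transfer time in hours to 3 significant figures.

t = 9.70 hours

The Hohmann ellipse has a_t = (r₁ + r₂)/2 = 3.410×10^5 km.
Half the transfer-orbit period gives t = π√(a_t³/μ) = 34930 s.
Converting: 34930 s ÷ 3600 s/hour = 9.70 hours.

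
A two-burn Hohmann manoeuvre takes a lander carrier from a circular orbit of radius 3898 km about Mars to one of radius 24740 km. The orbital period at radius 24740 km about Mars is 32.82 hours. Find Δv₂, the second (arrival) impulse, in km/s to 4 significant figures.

Δv₂ = 0.6292 km/s

From Kepler's third law T² = 4π²r³/μ at r = 24740 km, T = 32.82 hours = 32.82 × 3600 s = 1.18152×10^5 s: μ = 4π²r³/T² = 42823.0 km³/s².
The Hohmann ellipse has a_t = (r₁ + r₂)/2 = 14319 km.
Circular speed at r = 24740 km: v_c = √(μ/r) = 1.3156 km/s.
Transfer-orbit speed at the same r (vis-viva, a = a_t): v_t = √[μ(2/r − 1/a_t)] = 0.68644 km/s.
Δv₂ = |v_t − v_c| = |0.68644 − 1.3156| = 0.6292 km/s.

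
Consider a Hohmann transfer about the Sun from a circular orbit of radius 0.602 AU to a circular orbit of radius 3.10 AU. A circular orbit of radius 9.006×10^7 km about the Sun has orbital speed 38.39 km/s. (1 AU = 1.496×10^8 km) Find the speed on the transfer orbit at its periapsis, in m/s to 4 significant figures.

v = 49680 m/s

From the circular-orbit relation v² = μ/r at r = 9.006×10^7 km: μ = v²r = (38.39)² × 9.006×10^7 = 1.32730×10^11 km³/s².
In km: r₁ = 0.602 × 1.496×10^8 = 9.00592×10^7 km; r₂ = 3.10 × 1.496×10^8 = 4.6376×10^8 km.
The Hohmann ellipse has a_t = (r₁ + r₂)/2 = 2.769096×10^8 km.
The periapsis of the transfer ellipse is at r = 9.00592×10^7 km.
From the vis-viva equation, v = √[μ(2/r − 1/a_t)] = 49.68 km/s.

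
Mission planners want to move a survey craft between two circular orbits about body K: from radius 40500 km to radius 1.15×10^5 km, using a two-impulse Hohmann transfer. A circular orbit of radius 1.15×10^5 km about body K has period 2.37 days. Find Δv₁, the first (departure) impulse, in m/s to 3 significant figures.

From Kepler's third law T² = 4π²r³/μ at r = 1.15×10^5 km, T = 2.37 days = 2.37 × 86400 s = 2.04768×10^5 s: μ = 4π²r³/T² = 1.43195×10^6 km³/s².
Semi-major axis of the transfer orbit: a_t = (40500 + 1.150×10^5)/2 = 77750 km.
Circular speed at r = 40500 km: v_c = √(μ/r) = 5.9462 km/s.
Transfer-orbit speed at the same r (vis-viva, a = a_t): v_t = √[μ(2/r − 1/a_t)] = 7.2316 km/s.
Δv₁ = |v_t − v_c| = |7.2316 − 5.9462| = 1.285 km/s.

Δv₁ = 1290 m/s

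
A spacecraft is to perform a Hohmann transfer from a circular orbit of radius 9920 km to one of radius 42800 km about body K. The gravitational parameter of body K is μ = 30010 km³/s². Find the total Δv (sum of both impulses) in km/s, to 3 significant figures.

Semi-major axis of the transfer orbit: a_t = (9920 + 42800)/2 = 26360 km.
Circular speed at r₁: v₁ = √(μ/r₁) = √(30010/9920) = 1.739 km/s.
On the transfer ellipse at r₁, v² = μ(2/r − 1/a) gives v_p = √[μ(2/r₁ − 1/a_t)] = 2.216 km/s.
First burn Δv₁ = |v_p − v₁| = 0.4770 km/s.
At r₂, v₂ = √(μ/r₂) = 0.8374 km/s.
Transfer-orbit speed at r₂: v_a = √[μ(2/r₂ − 1/a_t)] = 0.5137 km/s.
Second burn Δv₂ = |v₂ − v_a| = 0.3237 km/s.
Total Δv = Δv₁ + Δv₂ = 0.8007 km/s.

Δv = 0.801 km/s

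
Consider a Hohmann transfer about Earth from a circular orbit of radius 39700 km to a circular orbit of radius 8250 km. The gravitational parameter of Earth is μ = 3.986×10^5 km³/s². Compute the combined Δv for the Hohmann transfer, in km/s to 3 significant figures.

The Hohmann ellipse has a_t = (r₁ + r₂)/2 = 23975 km.
At r₁ the circular-orbit speed is v₁ = √(μ/r₁) = 3.169 km/s.
Transfer-orbit speed at r₁ (vis-viva equation): v_a = √[μ(2/r₁ − 1/a_t)] = 1.859 km/s.
First burn Δv₁ = |v_a − v₁| = 1.310 km/s.
Circular speed at r₂: v₂ = √(μ/r₂) = 6.951 km/s.
Transfer-orbit speed at r₂: v_p = √[μ(2/r₂ − 1/a_t)] = 8.945 km/s.
Second burn Δv₂ = |v₂ − v_p| = 1.994 km/s.
Δv = Δv₁ + Δv₂ = 1.310 + 1.994 = 3.304 km/s.

Δv = 3.30 km/s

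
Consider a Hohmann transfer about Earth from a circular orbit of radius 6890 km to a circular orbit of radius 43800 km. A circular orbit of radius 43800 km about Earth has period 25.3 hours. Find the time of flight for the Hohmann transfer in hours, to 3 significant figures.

From Kepler's third law T² = 4π²r³/μ at r = 43800 km, T = 25.3 hours = 25.3 × 3600 s = 91080 s: μ = 4π²r³/T² = 3.99886×10^5 km³/s².
The Hohmann ellipse has a_t = (r₁ + r₂)/2 = 25345 km.
Half the transfer-orbit period gives t = π√(a_t³/μ) = 20050 s.
Converting: 20050 s ÷ 3600 s/hour = 5.57 hours.

t = 5.57 hours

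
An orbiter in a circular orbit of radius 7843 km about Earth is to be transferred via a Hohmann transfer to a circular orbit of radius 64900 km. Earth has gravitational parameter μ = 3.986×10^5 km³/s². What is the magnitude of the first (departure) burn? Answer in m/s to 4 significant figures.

Δv₁ = 2394 m/s

Transfer-ellipse semi-major axis a_t = (r₁ + r₂)/2 = (7843 + 64900)/2 = 36371.5 km.
Circular speed at r = 7843 km: v_c = √(μ/r) = 7.129 km/s.
Vis-viva on the transfer ellipse at r = 7843 km gives v_t = √[μ(2/r − 1/a_t)] = 9.523 km/s.
Δv₁ = |v_t − v_c| = |9.523 − 7.129| = 2.394 km/s.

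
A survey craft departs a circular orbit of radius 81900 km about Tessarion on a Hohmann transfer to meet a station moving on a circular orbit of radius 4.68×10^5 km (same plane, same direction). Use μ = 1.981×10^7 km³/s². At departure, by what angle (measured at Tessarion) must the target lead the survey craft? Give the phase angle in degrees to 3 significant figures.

φ = 98.9°

The Hohmann ellipse has a_t = (r₁ + r₂)/2 = 2.7495×10^5 km.
Transfer time t = π√(a_t³/μ) = 1.0176×10^5 s.
The target's mean motion on its circular orbit is ω₂ = √(μ/r₂³) = 1.3902×10^-5 rad/s.
Angle swept by the target during transfer: ω₂·t = 1.4147 rad = 81.06°.
The survey craft traverses 180° on the transfer ellipse, so the target must lead by 180° − 81.06° = 98.9°.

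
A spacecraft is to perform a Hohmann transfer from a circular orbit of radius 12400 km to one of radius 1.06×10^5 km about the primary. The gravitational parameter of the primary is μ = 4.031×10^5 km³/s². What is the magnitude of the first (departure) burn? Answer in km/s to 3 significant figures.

Δv₁ = 1.93 km/s

The Hohmann ellipse has a_t = (r₁ + r₂)/2 = 59200 km.
On the circular orbit at r = 12400 km, v_c = √(μ/r) = 5.7016 km/s.
Vis-viva on the transfer ellipse at r = 12400 km gives v_t = √[μ(2/r − 1/a_t)] = 7.6294 km/s.
Δv₁ = |v_t − v_c| = |7.6294 − 5.7016| = 1.928 km/s.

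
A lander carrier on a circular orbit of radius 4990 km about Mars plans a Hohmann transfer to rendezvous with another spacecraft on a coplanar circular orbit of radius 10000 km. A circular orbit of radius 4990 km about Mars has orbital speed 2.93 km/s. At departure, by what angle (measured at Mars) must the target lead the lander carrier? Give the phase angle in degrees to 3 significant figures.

φ = 63.2°

From the circular-orbit relation v² = μ/r at r = 4990 km: μ = v²r = (2.93)² × 4990 = 42838.7 km³/s².
Semi-major axis of the transfer orbit: a_t = (4990 + 10000)/2 = 7495 km.
The half-period of the transfer ellipse is t = π√(a_t³/μ) = 9848.94 s.
Target angular speed ω₂ = √(μ/r₂³) = 2.06975×10^-4 rad/s.
Angle swept by the target during transfer: ω₂·t = 2.038 rad = 116.8°.
The lander carrier traverses 180° on the transfer ellipse, so the target must lead by 180° − 116.8° = 63.2°.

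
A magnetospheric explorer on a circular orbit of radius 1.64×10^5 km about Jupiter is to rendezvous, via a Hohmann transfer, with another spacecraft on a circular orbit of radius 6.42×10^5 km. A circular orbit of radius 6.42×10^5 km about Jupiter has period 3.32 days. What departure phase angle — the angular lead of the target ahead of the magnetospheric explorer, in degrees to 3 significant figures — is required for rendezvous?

From Kepler's third law T² = 4π²r³/μ at r = 6.42×10^5 km, T = 3.32 days = 3.32 × 86400 s = 2.86848×10^5 s: μ = 4π²r³/T² = 1.26958×10^8 km³/s².
Transfer-ellipse semi-major axis a_t = (r₁ + r₂)/2 = (1.640×10^5 + 6.420×10^5)/2 = 4.030×10^5 km.
The half-period of the transfer ellipse is t = π√(a_t³/μ) = 71331 s.
Target angular speed ω₂ = √(μ/r₂³) = 2.1904×10^-5 rad/s.
Angle swept by the target during transfer: ω₂·t = 1.5624 rad = 89.52°.
Arrival is 180° from departure on the ellipse, so φ = 180° − 89.52° = 90.5°.

φ = 90.5°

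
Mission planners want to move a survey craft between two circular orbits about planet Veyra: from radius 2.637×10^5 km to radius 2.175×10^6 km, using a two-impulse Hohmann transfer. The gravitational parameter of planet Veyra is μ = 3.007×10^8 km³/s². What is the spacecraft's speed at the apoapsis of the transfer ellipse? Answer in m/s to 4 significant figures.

The Hohmann ellipse has a_t = (r₁ + r₂)/2 = 1.21935×10^6 km.
The apoapsis of the transfer ellipse is at r = 2.175×10^6 km.
Applying v² = μ(2/r − 1/a_t): v = 5.468 km/s.

v = 5468 m/s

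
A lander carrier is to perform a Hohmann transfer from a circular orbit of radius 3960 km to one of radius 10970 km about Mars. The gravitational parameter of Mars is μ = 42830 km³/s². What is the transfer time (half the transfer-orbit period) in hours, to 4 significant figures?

The Hohmann ellipse has a_t = (r₁ + r₂)/2 = 7465 km.
By Kepler's third law the transfer-orbit period is T = 2π√(a_t³/μ), so t = T/2 = 9791 s.
Converting: 9791 s ÷ 3600 s/hour = 2.720 hours.

t = 2.720 hours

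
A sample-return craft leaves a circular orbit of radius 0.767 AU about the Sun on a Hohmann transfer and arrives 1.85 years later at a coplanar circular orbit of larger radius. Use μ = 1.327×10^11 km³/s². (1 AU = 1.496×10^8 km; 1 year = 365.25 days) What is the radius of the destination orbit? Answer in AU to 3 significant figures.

r₂ = 4.02 AU

In km: r₁ = 0.767 × 1.496×10^8 = 1.147432×10^8 km.
Transfer time t = 1.85 years × 365.25 × 86400 s = 5.838156×10^7 s, and t = π√(a_t³/μ).
So a_t = (μ t²/π²)^(1/3) = (1.327×10^11 × (5.838156×10^7)² / π²)^(1/3) = 3.5786×10^8 km.
Since a_t = (r₁ + r₂)/2, r₂ = 2a_t − r₁ = 2×3.5786×10^8 − 1.147432×10^8 = 6.009768×10^8 km.
In AU: r₂ = 6.009768×10^8 / 1.496×10^8 = 4.02 AU.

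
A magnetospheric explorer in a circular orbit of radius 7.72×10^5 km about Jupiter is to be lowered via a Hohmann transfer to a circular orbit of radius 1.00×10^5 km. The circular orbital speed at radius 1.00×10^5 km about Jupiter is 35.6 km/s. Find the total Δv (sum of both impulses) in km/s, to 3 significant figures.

From the circular-orbit relation v² = μ/r at r = 1.00×10^5 km: μ = v²r = (35.6)² × 1.00×10^5 = 1.26736×10^8 km³/s².
The Hohmann ellipse has a_t = (r₁ + r₂)/2 = 4.360×10^5 km.
Circular speed at r₁: v₁ = √(μ/r₁) = √(1.26736×10^8/7.720×10^5) = 12.813 km/s.
Transfer-orbit speed at r₁ (vis-viva equation): v_a = √[μ(2/r₁ − 1/a_t)] = 6.1362 km/s.
First burn Δv₁ = |v_a − v₁| = 6.677 km/s.
At r₂, v₂ = √(μ/r₂) = 35.60 km/s.
Transfer-orbit speed at r₂: v_p = √[μ(2/r₂ − 1/a_t)] = 47.37 km/s.
Second burn Δv₂ = |v₂ − v_p| = 11.77 km/s.
Total Δv = Δv₁ + Δv₂ = 18.45 km/s.

Δv = 18.4 km/s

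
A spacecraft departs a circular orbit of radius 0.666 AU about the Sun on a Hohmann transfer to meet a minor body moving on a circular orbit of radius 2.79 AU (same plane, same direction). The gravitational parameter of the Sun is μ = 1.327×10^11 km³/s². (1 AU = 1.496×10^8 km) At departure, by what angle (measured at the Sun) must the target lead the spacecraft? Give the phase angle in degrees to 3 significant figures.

φ = 92.3°

In km: r₁ = 0.666 × 1.496×10^8 = 9.96336×10^7 km; r₂ = 2.79 × 1.496×10^8 = 4.17384×10^8 km.
The Hohmann ellipse has a_t = (r₁ + r₂)/2 = 2.585088×10^8 km.
Transfer time t = π√(a_t³/μ) = 3.5845×10^7 s.
The target's mean motion on its circular orbit is ω₂ = √(μ/r₂³) = 4.2720×10^-8 rad/s.
Angle swept by the target during transfer: ω₂·t = 1.5313 rad = 87.74°.
Arrival is 180° from departure on the ellipse, so φ = 180° − 87.74° = 92.3°.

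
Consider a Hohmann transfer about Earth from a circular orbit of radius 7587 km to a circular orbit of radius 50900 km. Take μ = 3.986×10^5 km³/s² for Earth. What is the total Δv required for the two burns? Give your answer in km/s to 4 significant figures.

Δv = 3.687 km/s

Transfer-ellipse semi-major axis a_t = (r₁ + r₂)/2 = (7587 + 50900)/2 = 29243.5 km.
At r₁ the circular-orbit speed is v₁ = √(μ/r₁) = 7.2483 km/s.
On the transfer ellipse at r₁, vis-viva gives v_p = √[μ(2/r₁ − 1/a_t)] = 9.5626 km/s.
First burn Δv₁ = |v_p − v₁| = 2.314 km/s.
Circular speed at r₂: v₂ = √(μ/r₂) = 2.798 km/s.
Transfer-orbit speed at r₂: v_a = √[μ(2/r₂ − 1/a_t)] = 1.425 km/s.
Second burn Δv₂ = |v₂ − v_a| = 1.373 km/s.
Total Δv = Δv₁ + Δv₂ = 3.687 km/s.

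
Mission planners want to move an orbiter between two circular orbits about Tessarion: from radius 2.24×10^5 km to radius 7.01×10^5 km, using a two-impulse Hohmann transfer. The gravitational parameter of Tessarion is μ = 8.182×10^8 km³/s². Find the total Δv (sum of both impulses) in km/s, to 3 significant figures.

Semi-major axis of the transfer orbit: a_t = (2.240×10^5 + 7.010×10^5)/2 = 4.625×10^5 km.
Circular speed at r₁: v₁ = √(μ/r₁) = √(8.182×10^8/2.240×10^5) = 60.44 km/s.
Transfer-orbit speed at r₁ (v² = μ(2/r − 1/a)): v_p = √[μ(2/r₁ − 1/a_t)] = 74.41 km/s.
First burn Δv₁ = |v_p − v₁| = 13.97 km/s.
Circular speed at r₂: v₂ = √(μ/r₂) = 34.164 km/s.
Transfer-orbit speed at r₂: v_a = √[μ(2/r₂ − 1/a_t)] = 23.776 km/s.
Second burn Δv₂ = |v₂ − v_a| = 10.39 km/s.
Δv = Δv₁ + Δv₂ = 13.97 + 10.39 = 24.36 km/s.

Δv = 24.4 km/s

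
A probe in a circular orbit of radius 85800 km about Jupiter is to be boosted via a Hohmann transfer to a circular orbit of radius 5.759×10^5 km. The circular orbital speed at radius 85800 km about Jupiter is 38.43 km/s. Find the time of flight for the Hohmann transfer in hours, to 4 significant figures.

t = 14.75 hours

From the circular-orbit relation v² = μ/r at r = 85800 km: μ = v²r = (38.43)² × 85800 = 1.26715×10^8 km³/s².
Transfer-ellipse semi-major axis a_t = (r₁ + r₂)/2 = (85800 + 5.759×10^5)/2 = 3.3085×10^5 km.
Half the transfer-orbit period gives t = π√(a_t³/μ) = 53110 s.
Converting: 53110 s ÷ 3600 s/hour = 14.75 hours.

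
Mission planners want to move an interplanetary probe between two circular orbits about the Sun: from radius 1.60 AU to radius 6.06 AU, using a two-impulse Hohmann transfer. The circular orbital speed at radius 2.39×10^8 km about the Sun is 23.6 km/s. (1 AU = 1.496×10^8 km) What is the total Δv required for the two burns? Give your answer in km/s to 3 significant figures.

From the circular-orbit relation v² = μ/r at r = 2.39×10^8 km: μ = v²r = (23.6)² × 2.39×10^8 = 1.33113×10^11 km³/s².
In km: r₁ = 1.60 × 1.496×10^8 = 2.3936×10^8 km; r₂ = 6.06 × 1.496×10^8 = 9.06576×10^8 km.
Transfer-ellipse semi-major axis a_t = (r₁ + r₂)/2 = (2.3936×10^8 + 9.06576×10^8)/2 = 5.72968×10^8 km.
At r₁ the circular-orbit speed is v₁ = √(μ/r₁) = 23.582 km/s.
On the transfer ellipse at r₁, v² = μ(2/r − 1/a) gives v_p = √[μ(2/r₁ − 1/a_t)] = 29.663 km/s.
First burn Δv₁ = |v_p − v₁| = 6.081 km/s.
At r₂, v₂ = √(μ/r₂) = 12.117 km/s.
Transfer-orbit speed at r₂: v_a = √[μ(2/r₂ − 1/a_t)] = 7.8319 km/s.
Second burn Δv₂ = |v₂ − v_a| = 4.285 km/s.
Δv = Δv₁ + Δv₂ = 6.081 + 4.285 = 10.37 km/s.

Δv = 10.4 km/s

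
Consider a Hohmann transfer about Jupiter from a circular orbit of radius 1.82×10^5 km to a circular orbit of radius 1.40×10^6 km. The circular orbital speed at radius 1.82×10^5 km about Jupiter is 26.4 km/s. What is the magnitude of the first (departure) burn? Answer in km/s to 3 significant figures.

From the circular-orbit relation v² = μ/r at r = 1.82×10^5 km: μ = v²r = (26.4)² × 1.82×10^5 = 1.26847×10^8 km³/s².
Semi-major axis of the transfer orbit: a_t = (1.820×10^5 + 1.400×10^6)/2 = 7.910×10^5 km.
On the circular orbit at r = 1.820×10^5 km, v_c = √(μ/r) = 26.400 km/s.
Vis-viva on the transfer ellipse at r = 1.820×10^5 km gives v_t = √[μ(2/r − 1/a_t)] = 35.122 km/s.
Δv₁ = |v_t − v_c| = |35.122 − 26.400| = 8.722 km/s.

Δv₁ = 8.72 km/s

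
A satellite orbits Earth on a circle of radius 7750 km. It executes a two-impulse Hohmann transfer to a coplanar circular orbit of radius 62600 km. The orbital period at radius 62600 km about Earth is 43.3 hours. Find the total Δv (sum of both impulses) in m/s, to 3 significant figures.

From Kepler's third law T² = 4π²r³/μ at r = 62600 km, T = 43.3 hours = 43.3 × 3600 s = 1.5588×10^5 s: μ = 4π²r³/T² = 3.98568×10^5 km³/s².
The Hohmann ellipse has a_t = (r₁ + r₂)/2 = 35175 km.
At r₁ the circular-orbit speed is v₁ = √(μ/r₁) = 7.17134 km/s.
Transfer-orbit speed at r₁ (vis-viva equation): v_p = √[μ(2/r₁ − 1/a_t)] = 9.56688 km/s.
First burn Δv₁ = |v_p − v₁| = 2.3955 km/s.
At r₂, v₂ = √(μ/r₂) = 2.5233 km/s.
Transfer-orbit speed at r₂: v_a = √[μ(2/r₂ − 1/a_t)] = 1.1844 km/s.
Second burn Δv₂ = |v₂ − v_a| = 1.3389 km/s.
Total Δv = Δv₁ + Δv₂ = 3.734 km/s.

Δv = 3730 m/s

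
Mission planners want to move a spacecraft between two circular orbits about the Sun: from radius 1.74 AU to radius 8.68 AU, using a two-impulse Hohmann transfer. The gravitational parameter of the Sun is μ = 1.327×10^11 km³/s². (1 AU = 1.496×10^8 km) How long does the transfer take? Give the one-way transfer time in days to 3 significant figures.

In km: r₁ = 1.74 × 1.496×10^8 = 2.60304×10^8 km; r₂ = 8.68 × 1.496×10^8 = 1.298528×10^9 km.
Semi-major axis of the transfer orbit: a_t = (2.60304×10^8 + 1.298528×10^9)/2 = 7.79416×10^8 km.
By Kepler's third law the transfer-orbit period is T = 2π√(a_t³/μ), so t = T/2 = 1.877×10^8 s.
Converting: 1.877×10^8 s ÷ 86400 s/day = 2170 days.

t = 2170 days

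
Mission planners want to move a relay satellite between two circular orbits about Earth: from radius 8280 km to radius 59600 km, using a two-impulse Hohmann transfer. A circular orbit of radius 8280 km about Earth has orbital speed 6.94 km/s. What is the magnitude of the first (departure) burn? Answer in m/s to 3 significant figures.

Δv₁ = 2260 m/s

From the circular-orbit relation v² = μ/r at r = 8280 km: μ = v²r = (6.94)² × 8280 = 3.98795×10^5 km³/s².
Transfer-ellipse semi-major axis a_t = (r₁ + r₂)/2 = (8280 + 59600)/2 = 33940 km.
Circular speed at r = 8280 km: v_c = √(μ/r) = 6.940 km/s.
Vis-viva on the transfer ellipse at r = 8280 km gives v_t = √[μ(2/r − 1/a_t)] = 9.197 km/s.
Δv₁ = |v_t − v_c| = |9.197 − 6.940| = 2.257 km/s.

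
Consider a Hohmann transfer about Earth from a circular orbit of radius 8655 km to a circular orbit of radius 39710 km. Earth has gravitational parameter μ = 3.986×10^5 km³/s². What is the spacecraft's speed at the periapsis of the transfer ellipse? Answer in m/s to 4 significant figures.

The Hohmann ellipse has a_t = (r₁ + r₂)/2 = 24182.5 km.
The periapsis of the transfer ellipse is at r = 8655 km.
From the vis-viva equation, v = √[μ(2/r − 1/a_t)] = 8.696 km/s.

v = 8696 m/s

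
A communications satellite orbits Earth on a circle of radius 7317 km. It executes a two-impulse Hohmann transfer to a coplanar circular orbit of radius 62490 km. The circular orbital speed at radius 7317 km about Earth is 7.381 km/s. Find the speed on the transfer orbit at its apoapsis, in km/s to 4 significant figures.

v = 1.156 km/s

From the circular-orbit relation v² = μ/r at r = 7317 km: μ = v²r = (7.381)² × 7317 = 3.98624×10^5 km³/s².
The Hohmann ellipse has a_t = (r₁ + r₂)/2 = 34903.5 km.
At apoapsis, r = 62490 km.
From the vis-viva equation, v = √[μ(2/r − 1/a_t)] = 1.156 km/s.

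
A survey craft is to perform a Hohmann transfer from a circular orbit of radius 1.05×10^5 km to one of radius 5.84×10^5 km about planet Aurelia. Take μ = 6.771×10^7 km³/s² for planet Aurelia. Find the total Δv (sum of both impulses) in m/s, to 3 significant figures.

Semi-major axis of the transfer orbit: a_t = (1.050×10^5 + 5.840×10^5)/2 = 3.445×10^5 km.
At r₁ the circular-orbit speed is v₁ = √(μ/r₁) = 25.394 km/s.
On the transfer ellipse at r₁, vis-viva gives v_p = √[μ(2/r₁ − 1/a_t)] = 33.063 km/s.
First burn Δv₁ = |v_p − v₁| = 7.669 km/s.
At r₂, v₂ = √(μ/r₂) = 10.768 km/s.
Transfer-orbit speed at r₂: v_a = √[μ(2/r₂ − 1/a_t)] = 5.9446 km/s.
Second burn Δv₂ = |v₂ − v_a| = 4.823 km/s.
Δv = Δv₁ + Δv₂ = 7.669 + 4.823 = 12.49 km/s.

Δv = 12500 m/s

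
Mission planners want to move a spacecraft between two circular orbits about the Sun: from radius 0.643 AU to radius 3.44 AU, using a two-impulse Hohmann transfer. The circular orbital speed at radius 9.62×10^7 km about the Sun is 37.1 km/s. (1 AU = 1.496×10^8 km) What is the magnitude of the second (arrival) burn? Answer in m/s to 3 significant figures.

Δv₂ = 7040 m/s

From the circular-orbit relation v² = μ/r at r = 9.62×10^7 km: μ = v²r = (37.1)² × 9.62×10^7 = 1.32411×10^11 km³/s².
In km: r₁ = 0.643 × 1.496×10^8 = 9.61928×10^7 km; r₂ = 3.44 × 1.496×10^8 = 5.14624×10^8 km.
The Hohmann ellipse has a_t = (r₁ + r₂)/2 = 3.054084×10^8 km.
Circular speed at r = 5.14624×10^8 km: v_c = √(μ/r) = 16.04 km/s.
Transfer-orbit speed at the same r (vis-viva, a = a_t): v_t = √[μ(2/r − 1/a_t)] = 9.002 km/s.
Δv₂ = |v_t − v_c| = |9.002 − 16.04| = 7.038 km/s.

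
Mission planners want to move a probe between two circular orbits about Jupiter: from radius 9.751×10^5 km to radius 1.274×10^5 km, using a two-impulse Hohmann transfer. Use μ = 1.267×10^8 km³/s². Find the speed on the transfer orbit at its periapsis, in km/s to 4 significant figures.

v = 41.94 km/s

The Hohmann ellipse has a_t = (r₁ + r₂)/2 = 5.5125×10^5 km.
The periapsis of the transfer ellipse is at r = 1.274×10^5 km.
Vis-viva: v = √[μ(2/r − 1/a_t)] = √[1.267×10^8 × (2/1.274×10^5 − 1/5.5125×10^5)] = 41.94 km/s.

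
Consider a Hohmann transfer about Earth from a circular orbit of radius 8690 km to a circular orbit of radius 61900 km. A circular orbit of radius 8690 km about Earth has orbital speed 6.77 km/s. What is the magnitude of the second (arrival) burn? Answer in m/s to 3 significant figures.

From the circular-orbit relation v² = μ/r at r = 8690 km: μ = v²r = (6.77)² × 8690 = 3.98288×10^5 km³/s².
Transfer-ellipse semi-major axis a_t = (r₁ + r₂)/2 = (8690 + 61900)/2 = 35295 km.
Circular speed at r = 61900 km: v_c = √(μ/r) = 2.537 km/s.
Transfer-orbit speed at the same r (vis-viva, a = a_t): v_t = √[μ(2/r − 1/a_t)] = 1.259 km/s.
Δv₂ = |v_t − v_c| = |1.259 − 2.537| = 1.278 km/s.

Δv₂ = 1280 m/s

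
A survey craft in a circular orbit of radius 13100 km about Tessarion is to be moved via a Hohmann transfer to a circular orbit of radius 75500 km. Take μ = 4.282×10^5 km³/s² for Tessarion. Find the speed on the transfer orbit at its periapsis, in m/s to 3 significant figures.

v = 7460 m/s

Transfer-ellipse semi-major axis a_t = (r₁ + r₂)/2 = (13100 + 75500)/2 = 44300 km.
The periapsis of the transfer ellipse is at r = 13100 km.
Vis-viva: v = √[μ(2/r − 1/a_t)] = √[4.282×10^5 × (2/13100 − 1/44300)] = 7.464 km/s.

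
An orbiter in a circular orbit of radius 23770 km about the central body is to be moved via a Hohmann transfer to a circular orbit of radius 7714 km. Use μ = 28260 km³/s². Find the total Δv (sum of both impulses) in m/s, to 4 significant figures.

The Hohmann ellipse has a_t = (r₁ + r₂)/2 = 15742 km.
At r₁ the circular-orbit speed is v₁ = √(μ/r₁) = 1.0904 km/s.
Transfer-orbit speed at r₁ (vis-viva): v_a = √[μ(2/r₁ − 1/a_t)] = 0.76328 km/s.
First burn Δv₁ = |v_a − v₁| = 0.3271 km/s.
Circular speed at r₂: v₂ = √(μ/r₂) = 1.914019 km/s.
Transfer-orbit speed at r₂: v_p = √[μ(2/r₂ − 1/a_t)] = 2.351965 km/s.
Second burn Δv₂ = |v₂ − v_p| = 0.4379 km/s.
Total Δv = Δv₁ + Δv₂ = 0.7650 km/s.

Δv = 765.0 m/s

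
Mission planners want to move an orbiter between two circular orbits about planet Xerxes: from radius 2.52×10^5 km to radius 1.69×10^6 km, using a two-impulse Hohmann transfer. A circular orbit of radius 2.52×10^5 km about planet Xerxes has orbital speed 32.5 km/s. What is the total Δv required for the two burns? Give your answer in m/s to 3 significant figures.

Δv = 16500 m/s

From the circular-orbit relation v² = μ/r at r = 2.52×10^5 km: μ = v²r = (32.5)² × 2.52×10^5 = 2.66175×10^8 km³/s².
The Hohmann ellipse has a_t = (r₁ + r₂)/2 = 9.710×10^5 km.
Circular speed at r₁: v₁ = √(μ/r₁) = √(2.66175×10^8/2.520×10^5) = 32.500 km/s.
Transfer-orbit speed at r₁ (v² = μ(2/r − 1/a)): v_p = √[μ(2/r₁ − 1/a_t)] = 42.876 km/s.
First burn Δv₁ = |v_p − v₁| = 10.376 km/s.
Circular speed at r₂: v₂ = √(μ/r₂) = 12.5499 km/s.
Transfer-orbit speed at r₂: v_a = √[μ(2/r₂ − 1/a_t)] = 6.39339 km/s.
Second burn Δv₂ = |v₂ − v_a| = 6.1565 km/s.
Total Δv = Δv₁ + Δv₂ = 16.53 km/s.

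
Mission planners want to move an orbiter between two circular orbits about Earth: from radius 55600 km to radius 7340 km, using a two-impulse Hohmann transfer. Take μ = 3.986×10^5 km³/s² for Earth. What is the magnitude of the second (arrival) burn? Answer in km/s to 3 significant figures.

Δv₂ = 2.43 km/s

Semi-major axis of the transfer orbit: a_t = (55600 + 7340)/2 = 31470 km.
On the circular orbit at r = 7340 km, v_c = √(μ/r) = 7.369 km/s.
Vis-viva on the transfer ellipse at r = 7340 km gives v_t = √[μ(2/r − 1/a_t)] = 9.795 km/s.
Δv₂ = |v_t − v_c| = |9.795 − 7.369| = 2.426 km/s.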